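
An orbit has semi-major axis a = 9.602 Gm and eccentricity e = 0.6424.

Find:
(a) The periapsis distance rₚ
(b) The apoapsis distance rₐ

Convert to SI: a = 9.602 Gm = 9.602e+09 m.
(a) rₚ = a(1 − e) = 9.602e+09 · (1 − 0.6424) = 9.602e+09 · 0.3576 ≈ 3.434e+09 m = 3.434 Gm.
(b) rₐ = a(1 + e) = 9.602e+09 · (1 + 0.6424) = 9.602e+09 · 1.6424 ≈ 1.577e+10 m = 15.77 Gm.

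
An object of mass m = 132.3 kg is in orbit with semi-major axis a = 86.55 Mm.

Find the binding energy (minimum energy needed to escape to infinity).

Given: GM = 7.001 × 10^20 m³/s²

Convert to SI: a = 86.55 Mm = 8.655e+07 m.
Total orbital energy is E = −GMm/(2a); binding energy is E_bind = −E = GMm/(2a).
E_bind = 7.001e+20 · 132.3 / (2 · 8.655e+07) J ≈ 5.351e+14 J = 535.1 TJ.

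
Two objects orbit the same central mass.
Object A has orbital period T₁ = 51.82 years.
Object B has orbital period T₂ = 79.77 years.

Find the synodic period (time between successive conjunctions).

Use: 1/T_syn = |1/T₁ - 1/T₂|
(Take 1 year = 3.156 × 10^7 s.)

Convert to SI: T₁ = 51.82 years = 1.63544e+09 s; T₂ = 79.77 years = 2.51754e+09 s.
T_syn = |T₁ · T₂ / (T₁ − T₂)|.
T_syn = |1.63544e+09 · 2.51754e+09 / (1.63544e+09 − 2.51754e+09)| s ≈ 4.668e+09 s = 147.9 years.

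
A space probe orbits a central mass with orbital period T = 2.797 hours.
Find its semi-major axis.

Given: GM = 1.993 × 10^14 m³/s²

Convert to SI: T = 2.797 hours = 10069.2 s.
Invert Kepler's third law: a = (GM · T² / (4π²))^(1/3).
Substituting T = 10069.2 s and GM = 1.993e+14 m³/s²:
a = (1.993e+14 · (10069.2)² / (4π²))^(1/3) m
a ≈ 7.999e+06 m = 7.999 Mm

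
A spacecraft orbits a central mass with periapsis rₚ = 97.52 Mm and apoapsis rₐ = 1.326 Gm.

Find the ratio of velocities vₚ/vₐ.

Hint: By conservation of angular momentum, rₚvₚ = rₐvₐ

Convert to SI: rₚ = 97.52 Mm = 9.752e+07 m; rₐ = 1.326 Gm = 1.326e+09 m.
Conservation of angular momentum gives rₚvₚ = rₐvₐ, so vₚ/vₐ = rₐ/rₚ.
vₚ/vₐ = 1.326e+09 / 9.752e+07 ≈ 13.6.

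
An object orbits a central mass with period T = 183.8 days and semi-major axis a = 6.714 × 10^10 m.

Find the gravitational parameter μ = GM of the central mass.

Convert to SI: T = 183.8 days = 1.58803e+07 s.
GM = 4π² · a³ / T².
GM = 4π² · (6.714e+10)³ / (1.58803e+07)² m³/s² ≈ 4.738e+19 m³/s² = 4.738 × 10^19 m³/s².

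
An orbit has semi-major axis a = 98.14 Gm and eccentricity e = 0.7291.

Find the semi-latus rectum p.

Convert to SI: a = 98.14 Gm = 9.814e+10 m.
p = a (1 − e²).
p = 9.814e+10 · (1 − (0.7291)²) = 9.814e+10 · 0.468413 ≈ 4.597e+10 m = 45.97 Gm.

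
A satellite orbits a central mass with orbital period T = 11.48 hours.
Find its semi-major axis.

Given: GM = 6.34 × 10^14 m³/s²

Convert to SI: T = 11.48 hours = 41328 s.
Invert Kepler's third law: a = (GM · T² / (4π²))^(1/3).
Substituting T = 41328 s and GM = 6.34e+14 m³/s²:
a = (6.34e+14 · (41328)² / (4π²))^(1/3) m
a ≈ 3.016e+07 m = 30.16 Mm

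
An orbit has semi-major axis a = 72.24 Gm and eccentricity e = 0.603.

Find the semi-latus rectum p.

Convert to SI: a = 72.24 Gm = 7.224e+10 m.
p = a (1 − e²).
p = 7.224e+10 · (1 − (0.603)²) = 7.224e+10 · 0.636391 ≈ 4.597e+10 m = 45.97 Gm.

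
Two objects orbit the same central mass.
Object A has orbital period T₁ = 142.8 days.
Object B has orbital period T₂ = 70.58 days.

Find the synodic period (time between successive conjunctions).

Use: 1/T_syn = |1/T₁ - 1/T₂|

Convert to SI: T₁ = 142.8 days = 1.23379e+07 s; T₂ = 70.58 days = 6.09811e+06 s.
T_syn = |T₁ · T₂ / (T₁ − T₂)|.
T_syn = |1.23379e+07 · 6.09811e+06 / (1.23379e+07 − 6.09811e+06)| s ≈ 1.206e+07 s = 139.6 days.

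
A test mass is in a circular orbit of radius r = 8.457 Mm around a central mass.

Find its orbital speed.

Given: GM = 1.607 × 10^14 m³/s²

Convert to SI: r = 8.457 Mm = 8.457e+06 m.
For a circular orbit, gravity supplies the centripetal force, so v = √(GM / r).
v = √(1.607e+14 / 8.457e+06) m/s ≈ 4359 m/s = 4.359 km/s.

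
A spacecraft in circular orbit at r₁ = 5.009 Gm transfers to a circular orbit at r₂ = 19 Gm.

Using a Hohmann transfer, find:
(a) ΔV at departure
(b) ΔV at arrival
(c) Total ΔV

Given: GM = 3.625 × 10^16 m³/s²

Convert to SI: r₁ = 5.009 Gm = 5.009e+09 m; r₂ = 19 Gm = 1.9e+10 m.
Transfer semi-major axis: a_t = (r₁ + r₂)/2 = (5.009e+09 + 1.9e+10)/2 = 1.20045e+10 m.
Circular speeds: v₁ = √(GM/r₁) = 2690.16 m/s, v₂ = √(GM/r₂) = 1381.27 m/s.
Transfer speeds (vis-viva v² = GM(2/r − 1/a_t)): v₁ᵗ = 3384.41 m/s, v₂ᵗ = 892.238 m/s.
(a) ΔV₁ = |v₁ᵗ − v₁| ≈ 694.2 m/s = 694.2 m/s.
(b) ΔV₂ = |v₂ − v₂ᵗ| ≈ 489 m/s = 489 m/s.
(c) ΔV_total = ΔV₁ + ΔV₂ ≈ 1183 m/s = 1.183 km/s.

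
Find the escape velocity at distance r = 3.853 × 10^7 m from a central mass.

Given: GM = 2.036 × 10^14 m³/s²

Escape velocity comes from setting total energy to zero: ½v² − GM/r = 0 ⇒ v_esc = √(2GM / r).
v_esc = √(2 · 2.036e+14 / 3.853e+07) m/s ≈ 3251 m/s = 3.251 km/s.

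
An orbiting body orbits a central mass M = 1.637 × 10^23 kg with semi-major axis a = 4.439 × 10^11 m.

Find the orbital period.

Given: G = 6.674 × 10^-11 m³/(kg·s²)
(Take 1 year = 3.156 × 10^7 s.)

GM = G · M = 6.674e-11 · 1.637e+23 = 1.09253e+13 m³/s².
Kepler's third law: T = 2π √(a³ / GM).
Substituting a = 4.439e+11 m and GM = 1.09253e+13 m³/s²:
T = 2π √((4.439e+11)³ / 1.09253e+13) s
T ≈ 5.622e+11 s = 1.781e+04 years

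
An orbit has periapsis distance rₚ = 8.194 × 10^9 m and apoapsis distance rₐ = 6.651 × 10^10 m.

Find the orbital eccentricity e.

e = (rₐ − rₚ) / (rₐ + rₚ).
e = (6.651e+10 − 8.194e+09) / (6.651e+10 + 8.194e+09) = 5.8316e+10 / 7.4704e+10 ≈ 0.7806.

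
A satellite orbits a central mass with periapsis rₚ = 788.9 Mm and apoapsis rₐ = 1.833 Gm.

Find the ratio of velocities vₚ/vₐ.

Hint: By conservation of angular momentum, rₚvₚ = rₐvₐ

Convert to SI: rₚ = 788.9 Mm = 7.889e+08 m; rₐ = 1.833 Gm = 1.833e+09 m.
Conservation of angular momentum gives rₚvₚ = rₐvₐ, so vₚ/vₐ = rₐ/rₚ.
vₚ/vₐ = 1.833e+09 / 7.889e+08 ≈ 2.323.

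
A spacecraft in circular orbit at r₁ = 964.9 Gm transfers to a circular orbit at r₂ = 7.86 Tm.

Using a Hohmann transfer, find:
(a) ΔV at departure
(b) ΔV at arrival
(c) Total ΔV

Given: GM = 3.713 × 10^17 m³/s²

Convert to SI: r₁ = 964.9 Gm = 9.649e+11 m; r₂ = 7.86 Tm = 7.86e+12 m.
Transfer semi-major axis: a_t = (r₁ + r₂)/2 = (9.649e+11 + 7.86e+12)/2 = 4.41245e+12 m.
Circular speeds: v₁ = √(GM/r₁) = 620.328 m/s, v₂ = √(GM/r₂) = 217.346 m/s.
Transfer speeds (vis-viva v² = GM(2/r − 1/a_t)): v₁ᵗ = 827.928 m/s, v₂ᵗ = 101.637 m/s.
(a) ΔV₁ = |v₁ᵗ − v₁| ≈ 207.6 m/s = 207.6 m/s.
(b) ΔV₂ = |v₂ − v₂ᵗ| ≈ 115.7 m/s = 115.7 m/s.
(c) ΔV_total = ΔV₁ + ΔV₂ ≈ 323.3 m/s = 323.3 m/s.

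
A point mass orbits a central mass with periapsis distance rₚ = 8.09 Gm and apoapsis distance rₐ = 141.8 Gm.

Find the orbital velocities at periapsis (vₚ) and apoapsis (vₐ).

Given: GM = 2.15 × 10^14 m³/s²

Convert to SI: rₚ = 8.09 Gm = 8.09e+09 m; rₐ = 141.8 Gm = 1.418e+11 m.
Use the vis-viva equation v² = GM(2/r − 1/a) with a = (rₚ + rₐ)/2 = (8.09e+09 + 1.418e+11)/2 = 7.4945e+10 m.
vₚ = √(GM · (2/rₚ − 1/a)) = √(2.15e+14 · (2/8.09e+09 − 1/7.4945e+10)) m/s ≈ 224.2 m/s = 224.2 m/s.
vₐ = √(GM · (2/rₐ − 1/a)) = √(2.15e+14 · (2/1.418e+11 − 1/7.4945e+10)) m/s ≈ 12.79 m/s = 12.79 m/s.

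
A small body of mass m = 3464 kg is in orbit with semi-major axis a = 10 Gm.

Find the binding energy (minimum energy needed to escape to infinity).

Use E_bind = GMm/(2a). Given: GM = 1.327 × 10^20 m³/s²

Convert to SI: a = 10 Gm = 1e+10 m.
Total orbital energy is E = −GMm/(2a); binding energy is E_bind = −E = GMm/(2a).
E_bind = 1.327e+20 · 3464 / (2 · 1e+10) J ≈ 2.298e+13 J = 22.98 TJ.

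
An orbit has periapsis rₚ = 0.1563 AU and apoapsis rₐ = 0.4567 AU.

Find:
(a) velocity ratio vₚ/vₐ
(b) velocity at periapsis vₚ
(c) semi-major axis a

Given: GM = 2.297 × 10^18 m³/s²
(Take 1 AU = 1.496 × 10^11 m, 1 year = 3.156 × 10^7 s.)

Convert to SI: rₚ = 0.1563 AU = 2.33825e+10 m; rₐ = 0.4567 AU = 6.83223e+10 m.
(a) Conservation of angular momentum (rₚvₚ = rₐvₐ) gives vₚ/vₐ = rₐ/rₚ = 6.83223e+10/2.33825e+10 ≈ 2.922
(b) With a = (rₚ + rₐ)/2 = 4.58524e+10 m, vₚ = √(GM (2/rₚ − 1/a)) = √(2.297e+18 · (2/2.33825e+10 − 1/4.58524e+10)) m/s ≈ 1.21e+04 m/s
(c) a = (rₚ + rₐ)/2 = (2.33825e+10 + 6.83223e+10)/2 ≈ 4.585e+10 m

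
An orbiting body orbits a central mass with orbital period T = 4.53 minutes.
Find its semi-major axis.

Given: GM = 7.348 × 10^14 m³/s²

Convert to SI: T = 4.53 minutes = 271.8 s.
Invert Kepler's third law: a = (GM · T² / (4π²))^(1/3).
Substituting T = 271.8 s and GM = 7.348e+14 m³/s²:
a = (7.348e+14 · (271.8)² / (4π²))^(1/3) m
a ≈ 1.112e+06 m = 1.112 × 10^6 m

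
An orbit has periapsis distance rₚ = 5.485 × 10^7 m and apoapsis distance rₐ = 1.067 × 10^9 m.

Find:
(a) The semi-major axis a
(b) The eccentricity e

(a) a = (rₚ + rₐ) / 2 = (5.485e+07 + 1.067e+09) / 2 ≈ 5.609e+08 m = 5.609 × 10^8 m.
(b) e = (rₐ − rₚ) / (rₐ + rₚ) = (1.067e+09 − 5.485e+07) / (1.067e+09 + 5.485e+07) ≈ 0.9022.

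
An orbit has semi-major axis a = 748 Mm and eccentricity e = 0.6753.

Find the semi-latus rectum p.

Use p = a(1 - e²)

Convert to SI: a = 748 Mm = 7.48e+08 m.
p = a (1 − e²).
p = 7.48e+08 · (1 − (0.6753)²) = 7.48e+08 · 0.54397 ≈ 4.069e+08 m = 406.9 Mm.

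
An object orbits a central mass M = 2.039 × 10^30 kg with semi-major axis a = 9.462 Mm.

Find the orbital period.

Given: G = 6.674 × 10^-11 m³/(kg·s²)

Convert to SI: a = 9.462 Mm = 9.462e+06 m.
GM = G · M = 6.674e-11 · 2.039e+30 = 1.36083e+20 m³/s².
Kepler's third law: T = 2π √(a³ / GM).
Substituting a = 9.462e+06 m and GM = 1.36083e+20 m³/s²:
T = 2π √((9.462e+06)³ / 1.36083e+20) s
T ≈ 15.68 s = 15.68 seconds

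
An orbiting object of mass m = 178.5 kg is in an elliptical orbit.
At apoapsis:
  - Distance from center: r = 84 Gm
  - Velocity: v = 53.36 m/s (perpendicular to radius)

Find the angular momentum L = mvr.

Convert to SI: r = 84 Gm = 8.4e+10 m.
Since v is perpendicular to r, L = m · v · r.
L = 178.5 · 53.36 · 8.4e+10 kg·m²/s ≈ 8.001e+14 kg·m²/s.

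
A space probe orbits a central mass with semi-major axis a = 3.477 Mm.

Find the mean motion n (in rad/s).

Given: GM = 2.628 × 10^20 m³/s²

Convert to SI: a = 3.477 Mm = 3.477e+06 m.
n = √(GM / a³).
n = √(2.628e+20 / (3.477e+06)³) rad/s ≈ 2.5 rad/s.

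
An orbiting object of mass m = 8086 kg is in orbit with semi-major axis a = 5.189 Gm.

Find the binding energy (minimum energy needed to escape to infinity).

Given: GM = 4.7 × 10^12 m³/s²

Convert to SI: a = 5.189 Gm = 5.189e+09 m.
Total orbital energy is E = −GMm/(2a); binding energy is E_bind = −E = GMm/(2a).
E_bind = 4.7e+12 · 8086 / (2 · 5.189e+09) J ≈ 3.662e+06 J = 3.662 MJ.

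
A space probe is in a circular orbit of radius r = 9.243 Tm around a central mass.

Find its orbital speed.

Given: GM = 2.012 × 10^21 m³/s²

Convert to SI: r = 9.243 Tm = 9.243e+12 m.
For a circular orbit, gravity supplies the centripetal force, so v = √(GM / r).
v = √(2.012e+21 / 9.243e+12) m/s ≈ 1.475e+04 m/s = 14.75 km/s.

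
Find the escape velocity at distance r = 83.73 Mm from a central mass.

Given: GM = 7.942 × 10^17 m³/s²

Convert to SI: r = 83.73 Mm = 8.373e+07 m.
Escape velocity comes from setting total energy to zero: ½v² − GM/r = 0 ⇒ v_esc = √(2GM / r).
v_esc = √(2 · 7.942e+17 / 8.373e+07) m/s ≈ 1.377e+05 m/s = 137.7 km/s.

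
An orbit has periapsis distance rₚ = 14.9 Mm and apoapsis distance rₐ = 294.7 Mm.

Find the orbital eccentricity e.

Convert to SI: rₚ = 14.9 Mm = 1.49e+07 m; rₐ = 294.7 Mm = 2.947e+08 m.
e = (rₐ − rₚ) / (rₐ + rₚ).
e = (2.947e+08 − 1.49e+07) / (2.947e+08 + 1.49e+07) = 2.798e+08 / 3.096e+08 ≈ 0.9037.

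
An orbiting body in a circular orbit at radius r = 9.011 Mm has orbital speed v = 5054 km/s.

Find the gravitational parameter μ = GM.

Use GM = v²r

Convert to SI: r = 9.011 Mm = 9.011e+06 m; v = 5054 km/s = 5.054e+06 m/s.
For a circular orbit v² = GM/r, so GM = v² · r.
GM = (5.054e+06)² · 9.011e+06 m³/s² ≈ 2.302e+20 m³/s² = 2.302 × 10^20 m³/s².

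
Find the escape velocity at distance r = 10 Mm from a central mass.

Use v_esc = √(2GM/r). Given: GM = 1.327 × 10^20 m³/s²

Convert to SI: r = 10 Mm = 1e+07 m.
Escape velocity comes from setting total energy to zero: ½v² − GM/r = 0 ⇒ v_esc = √(2GM / r).
v_esc = √(2 · 1.327e+20 / 1e+07) m/s ≈ 5.152e+06 m/s = 5152 km/s.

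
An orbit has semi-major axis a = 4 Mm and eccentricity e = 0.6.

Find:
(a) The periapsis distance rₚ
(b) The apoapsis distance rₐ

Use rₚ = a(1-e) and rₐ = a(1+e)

Convert to SI: a = 4 Mm = 4e+06 m.
(a) rₚ = a(1 − e) = 4e+06 · (1 − 0.6) = 4e+06 · 0.4 ≈ 1.6e+06 m = 1.6 Mm.
(b) rₐ = a(1 + e) = 4e+06 · (1 + 0.6) = 4e+06 · 1.6 ≈ 6.4e+06 m = 6.4 Mm.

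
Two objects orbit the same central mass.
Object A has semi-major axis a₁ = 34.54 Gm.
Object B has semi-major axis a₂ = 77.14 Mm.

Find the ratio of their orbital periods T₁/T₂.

Convert to SI: a₁ = 34.54 Gm = 3.454e+10 m; a₂ = 77.14 Mm = 7.714e+07 m.
From Kepler's third law, (T₁/T₂)² = (a₁/a₂)³, so T₁/T₂ = (a₁/a₂)^(3/2).
a₁/a₂ = 3.454e+10 / 7.714e+07 = 447.757.
T₁/T₂ = (447.757)^(3/2) ≈ 9475.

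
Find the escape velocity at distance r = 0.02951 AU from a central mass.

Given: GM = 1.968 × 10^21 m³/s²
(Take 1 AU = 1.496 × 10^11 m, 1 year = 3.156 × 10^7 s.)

Convert to SI: r = 0.02951 AU = 4.4147e+09 m.
Escape velocity comes from setting total energy to zero: ½v² − GM/r = 0 ⇒ v_esc = √(2GM / r).
v_esc = √(2 · 1.968e+21 / 4.4147e+09) m/s ≈ 9.442e+05 m/s = 199.2 AU/year.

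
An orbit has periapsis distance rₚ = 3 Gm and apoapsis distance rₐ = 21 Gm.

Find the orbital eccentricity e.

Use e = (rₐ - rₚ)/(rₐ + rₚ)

Convert to SI: rₚ = 3 Gm = 3e+09 m; rₐ = 21 Gm = 2.1e+10 m.
e = (rₐ − rₚ) / (rₐ + rₚ).
e = (2.1e+10 − 3e+09) / (2.1e+10 + 3e+09) = 1.8e+10 / 2.4e+10 ≈ 0.75.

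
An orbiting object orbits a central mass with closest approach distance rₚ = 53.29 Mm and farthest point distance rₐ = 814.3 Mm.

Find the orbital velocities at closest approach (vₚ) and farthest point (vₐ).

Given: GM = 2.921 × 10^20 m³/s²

Convert to SI: rₚ = 53.29 Mm = 5.329e+07 m; rₐ = 814.3 Mm = 8.143e+08 m.
Use the vis-viva equation v² = GM(2/r − 1/a) with a = (rₚ + rₐ)/2 = (5.329e+07 + 8.143e+08)/2 = 4.33795e+08 m.
vₚ = √(GM · (2/rₚ − 1/a)) = √(2.921e+20 · (2/5.329e+07 − 1/4.33795e+08)) m/s ≈ 3.208e+06 m/s = 3208 km/s.
vₐ = √(GM · (2/rₐ − 1/a)) = √(2.921e+20 · (2/8.143e+08 − 1/4.33795e+08)) m/s ≈ 2.099e+05 m/s = 209.9 km/s.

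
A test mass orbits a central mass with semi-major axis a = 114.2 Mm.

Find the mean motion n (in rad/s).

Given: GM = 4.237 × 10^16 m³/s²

Convert to SI: a = 114.2 Mm = 1.142e+08 m.
n = √(GM / a³).
n = √(4.237e+16 / (1.142e+08)³) rad/s ≈ 0.0001687 rad/s.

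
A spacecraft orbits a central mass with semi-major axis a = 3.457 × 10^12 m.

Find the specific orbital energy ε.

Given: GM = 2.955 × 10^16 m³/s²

ε = −GM / (2a).
ε = −2.955e+16 / (2 · 3.457e+12) J/kg ≈ -4274 J/kg = -4.274 kJ/kg.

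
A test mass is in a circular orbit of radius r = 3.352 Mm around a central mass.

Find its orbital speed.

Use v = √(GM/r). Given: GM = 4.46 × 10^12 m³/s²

Convert to SI: r = 3.352 Mm = 3.352e+06 m.
For a circular orbit, gravity supplies the centripetal force, so v = √(GM / r).
v = √(4.46e+12 / 3.352e+06) m/s ≈ 1153 m/s = 1.153 km/s.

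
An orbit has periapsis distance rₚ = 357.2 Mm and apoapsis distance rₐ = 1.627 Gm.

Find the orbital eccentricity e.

Convert to SI: rₚ = 357.2 Mm = 3.572e+08 m; rₐ = 1.627 Gm = 1.627e+09 m.
e = (rₐ − rₚ) / (rₐ + rₚ).
e = (1.627e+09 − 3.572e+08) / (1.627e+09 + 3.572e+08) = 1.2698e+09 / 1.9842e+09 ≈ 0.64.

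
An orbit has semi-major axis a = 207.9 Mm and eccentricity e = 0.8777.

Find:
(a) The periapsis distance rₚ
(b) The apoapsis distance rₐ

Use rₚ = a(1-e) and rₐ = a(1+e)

Convert to SI: a = 207.9 Mm = 2.079e+08 m.
(a) rₚ = a(1 − e) = 2.079e+08 · (1 − 0.8777) = 2.079e+08 · 0.1223 ≈ 2.543e+07 m = 25.43 Mm.
(b) rₐ = a(1 + e) = 2.079e+08 · (1 + 0.8777) = 2.079e+08 · 1.8777 ≈ 3.904e+08 m = 390.4 Mm.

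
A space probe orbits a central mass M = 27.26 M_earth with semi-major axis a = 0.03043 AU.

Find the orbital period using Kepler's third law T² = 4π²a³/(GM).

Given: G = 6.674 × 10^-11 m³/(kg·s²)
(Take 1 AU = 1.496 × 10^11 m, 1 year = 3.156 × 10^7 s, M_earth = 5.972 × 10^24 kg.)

Convert to SI: a = 0.03043 AU = 4.55233e+09 m; M = 27.26 M_earth = 1.62797e+26 kg.
GM = G · M = 6.674e-11 · 1.62797e+26 = 1.08651e+16 m³/s².
Kepler's third law: T = 2π √(a³ / GM).
Substituting a = 4.55233e+09 m and GM = 1.08651e+16 m³/s²:
T = 2π √((4.55233e+09)³ / 1.08651e+16) s
T ≈ 1.851e+07 s = 0.5866 years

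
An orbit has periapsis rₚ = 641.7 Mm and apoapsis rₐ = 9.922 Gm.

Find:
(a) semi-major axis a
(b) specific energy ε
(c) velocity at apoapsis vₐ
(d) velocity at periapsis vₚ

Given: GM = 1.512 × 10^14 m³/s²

Convert to SI: rₚ = 641.7 Mm = 6.417e+08 m; rₐ = 9.922 Gm = 9.922e+09 m.
(a) a = (rₚ + rₐ)/2 = (6.417e+08 + 9.922e+09)/2 ≈ 5.282e+09 m
(b) With a = (rₚ + rₐ)/2 = 5.28185e+09 m, ε = −GM/(2a) = −1.512e+14/(2 · 5.28185e+09) J/kg ≈ -1.431e+04 J/kg
(c) With a = (rₚ + rₐ)/2 = 5.28185e+09 m, vₐ = √(GM (2/rₐ − 1/a)) = √(1.512e+14 · (2/9.922e+09 − 1/5.28185e+09)) m/s ≈ 43.03 m/s
(d) With a = (rₚ + rₐ)/2 = 5.28185e+09 m, vₚ = √(GM (2/rₚ − 1/a)) = √(1.512e+14 · (2/6.417e+08 − 1/5.28185e+09)) m/s ≈ 665.3 m/s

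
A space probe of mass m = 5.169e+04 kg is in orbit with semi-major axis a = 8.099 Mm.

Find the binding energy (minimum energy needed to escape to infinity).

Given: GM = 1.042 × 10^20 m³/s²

Convert to SI: a = 8.099 Mm = 8.099e+06 m.
Total orbital energy is E = −GMm/(2a); binding energy is E_bind = −E = GMm/(2a).
E_bind = 1.042e+20 · 5.169e+04 / (2 · 8.099e+06) J ≈ 3.325e+17 J = 332.5 PJ.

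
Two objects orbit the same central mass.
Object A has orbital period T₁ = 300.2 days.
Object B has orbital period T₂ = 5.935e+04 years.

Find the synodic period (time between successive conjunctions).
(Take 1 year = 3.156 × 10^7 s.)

Convert to SI: T₁ = 300.2 days = 2.59373e+07 s; T₂ = 5.935e+04 years = 1.87309e+12 s.
T_syn = |T₁ · T₂ / (T₁ − T₂)|.
T_syn = |2.59373e+07 · 1.87309e+12 / (2.59373e+07 − 1.87309e+12)| s ≈ 2.594e+07 s = 300.2 days.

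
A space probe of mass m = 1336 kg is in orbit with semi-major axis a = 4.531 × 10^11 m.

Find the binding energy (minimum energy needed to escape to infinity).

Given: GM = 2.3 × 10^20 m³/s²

Total orbital energy is E = −GMm/(2a); binding energy is E_bind = −E = GMm/(2a).
E_bind = 2.3e+20 · 1336 / (2 · 4.531e+11) J ≈ 3.391e+11 J = 339.1 GJ.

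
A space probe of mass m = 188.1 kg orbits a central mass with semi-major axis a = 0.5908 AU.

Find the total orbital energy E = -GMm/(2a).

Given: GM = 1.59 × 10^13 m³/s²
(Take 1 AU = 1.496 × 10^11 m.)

Convert to SI: a = 0.5908 AU = 8.83837e+10 m.
E = −GMm / (2a).
E = −1.59e+13 · 188.1 / (2 · 8.83837e+10) J ≈ -1.692e+04 J = -16.92 kJ.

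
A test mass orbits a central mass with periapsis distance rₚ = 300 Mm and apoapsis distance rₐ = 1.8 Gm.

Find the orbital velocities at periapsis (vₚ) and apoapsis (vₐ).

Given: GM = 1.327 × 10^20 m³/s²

Convert to SI: rₚ = 300 Mm = 3e+08 m; rₐ = 1.8 Gm = 1.8e+09 m.
Use the vis-viva equation v² = GM(2/r − 1/a) with a = (rₚ + rₐ)/2 = (3e+08 + 1.8e+09)/2 = 1.05e+09 m.
vₚ = √(GM · (2/rₚ − 1/a)) = √(1.327e+20 · (2/3e+08 − 1/1.05e+09)) m/s ≈ 8.708e+05 m/s = 870.8 km/s.
vₐ = √(GM · (2/rₐ − 1/a)) = √(1.327e+20 · (2/1.8e+09 − 1/1.05e+09)) m/s ≈ 1.451e+05 m/s = 145.1 km/s.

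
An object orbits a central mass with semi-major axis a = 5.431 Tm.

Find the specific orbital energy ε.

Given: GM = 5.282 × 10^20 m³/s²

Convert to SI: a = 5.431 Tm = 5.431e+12 m.
ε = −GM / (2a).
ε = −5.282e+20 / (2 · 5.431e+12) J/kg ≈ -4.863e+07 J/kg = -48.63 MJ/kg.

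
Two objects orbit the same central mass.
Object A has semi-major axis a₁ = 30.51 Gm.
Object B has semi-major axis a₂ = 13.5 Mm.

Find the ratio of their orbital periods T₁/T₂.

Convert to SI: a₁ = 30.51 Gm = 3.051e+10 m; a₂ = 13.5 Mm = 1.35e+07 m.
From Kepler's third law, (T₁/T₂)² = (a₁/a₂)³, so T₁/T₂ = (a₁/a₂)^(3/2).
a₁/a₂ = 3.051e+10 / 1.35e+07 = 2260.
T₁/T₂ = (2260)^(3/2) ≈ 1.074e+05.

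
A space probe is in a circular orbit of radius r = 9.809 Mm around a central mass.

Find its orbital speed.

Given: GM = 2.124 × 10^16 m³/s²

Convert to SI: r = 9.809 Mm = 9.809e+06 m.
For a circular orbit, gravity supplies the centripetal force, so v = √(GM / r).
v = √(2.124e+16 / 9.809e+06) m/s ≈ 4.653e+04 m/s = 46.53 km/s.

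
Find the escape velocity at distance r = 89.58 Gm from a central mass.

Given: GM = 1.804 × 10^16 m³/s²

Convert to SI: r = 89.58 Gm = 8.958e+10 m.
Escape velocity comes from setting total energy to zero: ½v² − GM/r = 0 ⇒ v_esc = √(2GM / r).
v_esc = √(2 · 1.804e+16 / 8.958e+10) m/s ≈ 634.6 m/s = 634.6 m/s.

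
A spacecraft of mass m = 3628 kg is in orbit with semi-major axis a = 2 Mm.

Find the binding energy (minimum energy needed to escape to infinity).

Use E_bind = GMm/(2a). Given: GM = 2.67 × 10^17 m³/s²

Convert to SI: a = 2 Mm = 2e+06 m.
Total orbital energy is E = −GMm/(2a); binding energy is E_bind = −E = GMm/(2a).
E_bind = 2.67e+17 · 3628 / (2 · 2e+06) J ≈ 2.422e+14 J = 242.2 TJ.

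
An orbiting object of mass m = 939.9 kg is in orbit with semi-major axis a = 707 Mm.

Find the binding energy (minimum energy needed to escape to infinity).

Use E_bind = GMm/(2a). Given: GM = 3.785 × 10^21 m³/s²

Convert to SI: a = 707 Mm = 7.07e+08 m.
Total orbital energy is E = −GMm/(2a); binding energy is E_bind = −E = GMm/(2a).
E_bind = 3.785e+21 · 939.9 / (2 · 7.07e+08) J ≈ 2.516e+15 J = 2.516 PJ.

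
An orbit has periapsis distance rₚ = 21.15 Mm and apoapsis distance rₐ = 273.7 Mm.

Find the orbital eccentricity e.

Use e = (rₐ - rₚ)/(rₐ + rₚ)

Convert to SI: rₚ = 21.15 Mm = 2.115e+07 m; rₐ = 273.7 Mm = 2.737e+08 m.
e = (rₐ − rₚ) / (rₐ + rₚ).
e = (2.737e+08 − 2.115e+07) / (2.737e+08 + 2.115e+07) = 2.5255e+08 / 2.9485e+08 ≈ 0.8565.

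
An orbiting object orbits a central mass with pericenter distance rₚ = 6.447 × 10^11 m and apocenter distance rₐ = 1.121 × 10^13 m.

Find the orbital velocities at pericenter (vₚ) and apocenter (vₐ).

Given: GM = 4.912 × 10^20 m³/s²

Use the vis-viva equation v² = GM(2/r − 1/a) with a = (rₚ + rₐ)/2 = (6.447e+11 + 1.121e+13)/2 = 5.92735e+12 m.
vₚ = √(GM · (2/rₚ − 1/a)) = √(4.912e+20 · (2/6.447e+11 − 1/5.92735e+12)) m/s ≈ 3.796e+04 m/s = 37.96 km/s.
vₐ = √(GM · (2/rₐ − 1/a)) = √(4.912e+20 · (2/1.121e+13 − 1/5.92735e+12)) m/s ≈ 2183 m/s = 2.183 km/s.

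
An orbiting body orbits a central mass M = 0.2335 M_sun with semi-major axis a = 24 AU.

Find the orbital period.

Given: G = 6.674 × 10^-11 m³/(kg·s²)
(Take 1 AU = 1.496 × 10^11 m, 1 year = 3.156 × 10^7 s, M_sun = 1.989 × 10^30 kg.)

Convert to SI: a = 24 AU = 3.5904e+12 m; M = 0.2335 M_sun = 4.64431e+29 kg.
GM = G · M = 6.674e-11 · 4.64431e+29 = 3.09962e+19 m³/s².
Kepler's third law: T = 2π √(a³ / GM).
Substituting a = 3.5904e+12 m and GM = 3.09962e+19 m³/s²:
T = 2π √((3.5904e+12)³ / 3.09962e+19) s
T ≈ 7.678e+09 s = 243.3 years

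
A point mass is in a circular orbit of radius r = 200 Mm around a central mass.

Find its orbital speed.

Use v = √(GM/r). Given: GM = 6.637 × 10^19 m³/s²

Convert to SI: r = 200 Mm = 2e+08 m.
For a circular orbit, gravity supplies the centripetal force, so v = √(GM / r).
v = √(6.637e+19 / 2e+08) m/s ≈ 5.761e+05 m/s = 576.1 km/s.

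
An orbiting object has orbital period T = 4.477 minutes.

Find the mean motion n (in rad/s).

Convert to SI: T = 4.477 minutes = 268.62 s.
n = 2π / T.
n = 2π / 268.62 s ≈ 0.02339 rad/s.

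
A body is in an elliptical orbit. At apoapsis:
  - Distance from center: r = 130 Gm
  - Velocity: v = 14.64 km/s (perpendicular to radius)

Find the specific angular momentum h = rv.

Convert to SI: r = 130 Gm = 1.3e+11 m; v = 14.64 km/s = 14640 m/s.
With v perpendicular to r, h = r · v.
h = 1.3e+11 · 14640 m²/s ≈ 1.903e+15 m²/s.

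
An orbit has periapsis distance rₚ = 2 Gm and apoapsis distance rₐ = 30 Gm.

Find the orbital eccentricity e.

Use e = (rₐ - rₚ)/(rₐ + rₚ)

Convert to SI: rₚ = 2 Gm = 2e+09 m; rₐ = 30 Gm = 3e+10 m.
e = (rₐ − rₚ) / (rₐ + rₚ).
e = (3e+10 − 2e+09) / (3e+10 + 2e+09) = 2.8e+10 / 3.2e+10 ≈ 0.875.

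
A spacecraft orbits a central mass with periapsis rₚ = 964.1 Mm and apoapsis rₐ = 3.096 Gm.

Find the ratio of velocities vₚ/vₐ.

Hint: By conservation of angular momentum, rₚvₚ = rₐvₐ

Convert to SI: rₚ = 964.1 Mm = 9.641e+08 m; rₐ = 3.096 Gm = 3.096e+09 m.
Conservation of angular momentum gives rₚvₚ = rₐvₐ, so vₚ/vₐ = rₐ/rₚ.
vₚ/vₐ = 3.096e+09 / 9.641e+08 ≈ 3.211.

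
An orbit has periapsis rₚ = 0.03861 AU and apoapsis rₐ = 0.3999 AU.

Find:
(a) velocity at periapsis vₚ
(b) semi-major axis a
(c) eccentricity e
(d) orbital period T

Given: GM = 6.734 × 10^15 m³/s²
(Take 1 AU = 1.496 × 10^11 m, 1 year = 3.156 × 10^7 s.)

Convert to SI: rₚ = 0.03861 AU = 5.77606e+09 m; rₐ = 0.3999 AU = 5.9825e+10 m.
(a) With a = (rₚ + rₐ)/2 = 3.28005e+10 m, vₚ = √(GM (2/rₚ − 1/a)) = √(6.734e+15 · (2/5.77606e+09 − 1/3.28005e+10)) m/s ≈ 1458 m/s
(b) a = (rₚ + rₐ)/2 = (5.77606e+09 + 5.9825e+10)/2 ≈ 3.28e+10 m
(c) e = (rₐ − rₚ)/(rₐ + rₚ) = (5.9825e+10 − 5.77606e+09)/(5.9825e+10 + 5.77606e+09) ≈ 0.8239
(d) With a = (rₚ + rₐ)/2 = 3.28005e+10 m, T = 2π √(a³/GM) = 2π √((3.28005e+10)³/6.734e+15) s ≈ 4.548e+08 s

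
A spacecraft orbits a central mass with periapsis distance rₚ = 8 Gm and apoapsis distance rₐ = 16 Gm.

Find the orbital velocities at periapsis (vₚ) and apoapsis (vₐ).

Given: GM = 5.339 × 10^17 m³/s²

Convert to SI: rₚ = 8 Gm = 8e+09 m; rₐ = 16 Gm = 1.6e+10 m.
Use the vis-viva equation v² = GM(2/r − 1/a) with a = (rₚ + rₐ)/2 = (8e+09 + 1.6e+10)/2 = 1.2e+10 m.
vₚ = √(GM · (2/rₚ − 1/a)) = √(5.339e+17 · (2/8e+09 − 1/1.2e+10)) m/s ≈ 9433 m/s = 9.433 km/s.
vₐ = √(GM · (2/rₐ − 1/a)) = √(5.339e+17 · (2/1.6e+10 − 1/1.2e+10)) m/s ≈ 4717 m/s = 4.717 km/s.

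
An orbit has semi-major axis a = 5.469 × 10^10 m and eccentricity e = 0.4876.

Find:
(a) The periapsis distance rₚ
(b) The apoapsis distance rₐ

(a) rₚ = a(1 − e) = 5.469e+10 · (1 − 0.4876) = 5.469e+10 · 0.5124 ≈ 2.802e+10 m = 2.802 × 10^10 m.
(b) rₐ = a(1 + e) = 5.469e+10 · (1 + 0.4876) = 5.469e+10 · 1.4876 ≈ 8.136e+10 m = 8.136 × 10^10 m.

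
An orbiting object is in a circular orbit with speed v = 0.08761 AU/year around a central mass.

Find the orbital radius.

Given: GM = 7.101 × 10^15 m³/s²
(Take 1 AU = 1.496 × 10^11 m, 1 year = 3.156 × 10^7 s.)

Convert to SI: v = 0.08761 AU/year = 415.287 m/s.
For a circular orbit, v² = GM / r, so r = GM / v².
r = 7.101e+15 / (415.287)² m ≈ 4.117e+10 m = 0.2752 AU.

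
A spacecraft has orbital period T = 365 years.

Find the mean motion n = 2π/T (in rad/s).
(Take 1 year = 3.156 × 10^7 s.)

Convert to SI: T = 365 years = 1.15194e+10 s.
n = 2π / T.
n = 2π / 1.15194e+10 s ≈ 5.454e-10 rad/s.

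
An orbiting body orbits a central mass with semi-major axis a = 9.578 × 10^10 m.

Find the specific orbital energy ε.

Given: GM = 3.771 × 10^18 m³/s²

ε = −GM / (2a).
ε = −3.771e+18 / (2 · 9.578e+10) J/kg ≈ -1.969e+07 J/kg = -19.69 MJ/kg.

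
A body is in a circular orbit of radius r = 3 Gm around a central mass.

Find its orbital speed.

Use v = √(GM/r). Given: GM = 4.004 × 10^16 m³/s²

Convert to SI: r = 3 Gm = 3e+09 m.
For a circular orbit, gravity supplies the centripetal force, so v = √(GM / r).
v = √(4.004e+16 / 3e+09) m/s ≈ 3653 m/s = 3.653 km/s.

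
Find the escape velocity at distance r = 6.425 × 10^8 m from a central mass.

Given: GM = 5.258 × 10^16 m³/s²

Escape velocity comes from setting total energy to zero: ½v² − GM/r = 0 ⇒ v_esc = √(2GM / r).
v_esc = √(2 · 5.258e+16 / 6.425e+08) m/s ≈ 1.279e+04 m/s = 12.79 km/s.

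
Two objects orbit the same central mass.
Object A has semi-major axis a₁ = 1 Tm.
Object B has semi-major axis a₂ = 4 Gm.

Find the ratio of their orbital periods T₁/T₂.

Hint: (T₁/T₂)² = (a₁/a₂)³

Convert to SI: a₁ = 1 Tm = 1e+12 m; a₂ = 4 Gm = 4e+09 m.
From Kepler's third law, (T₁/T₂)² = (a₁/a₂)³, so T₁/T₂ = (a₁/a₂)^(3/2).
a₁/a₂ = 1e+12 / 4e+09 = 250.
T₁/T₂ = (250)^(3/2) ≈ 3953.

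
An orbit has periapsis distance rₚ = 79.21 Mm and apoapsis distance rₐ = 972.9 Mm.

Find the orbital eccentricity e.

Convert to SI: rₚ = 79.21 Mm = 7.921e+07 m; rₐ = 972.9 Mm = 9.729e+08 m.
e = (rₐ − rₚ) / (rₐ + rₚ).
e = (9.729e+08 − 7.921e+07) / (9.729e+08 + 7.921e+07) = 8.9369e+08 / 1.05211e+09 ≈ 0.8494.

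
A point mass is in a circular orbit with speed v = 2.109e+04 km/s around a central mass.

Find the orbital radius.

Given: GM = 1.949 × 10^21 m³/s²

Convert to SI: v = 2.109e+04 km/s = 2.109e+07 m/s.
For a circular orbit, v² = GM / r, so r = GM / v².
r = 1.949e+21 / (2.109e+07)² m ≈ 4.382e+06 m = 4.382 Mm.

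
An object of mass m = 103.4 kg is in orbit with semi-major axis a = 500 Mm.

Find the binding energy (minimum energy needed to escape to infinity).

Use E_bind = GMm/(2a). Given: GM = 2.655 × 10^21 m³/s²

Convert to SI: a = 500 Mm = 5e+08 m.
Total orbital energy is E = −GMm/(2a); binding energy is E_bind = −E = GMm/(2a).
E_bind = 2.655e+21 · 103.4 / (2 · 5e+08) J ≈ 2.745e+14 J = 274.5 TJ.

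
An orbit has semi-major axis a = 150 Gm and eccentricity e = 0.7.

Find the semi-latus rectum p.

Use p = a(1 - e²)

Convert to SI: a = 150 Gm = 1.5e+11 m.
p = a (1 − e²).
p = 1.5e+11 · (1 − (0.7)²) = 1.5e+11 · 0.51 ≈ 7.65e+10 m = 76.5 Gm.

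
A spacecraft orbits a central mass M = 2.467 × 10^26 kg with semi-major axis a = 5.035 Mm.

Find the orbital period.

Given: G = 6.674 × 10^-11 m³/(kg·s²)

Convert to SI: a = 5.035 Mm = 5.035e+06 m.
GM = G · M = 6.674e-11 · 2.467e+26 = 1.64648e+16 m³/s².
Kepler's third law: T = 2π √(a³ / GM).
Substituting a = 5.035e+06 m and GM = 1.64648e+16 m³/s²:
T = 2π √((5.035e+06)³ / 1.64648e+16) s
T ≈ 553.2 s = 9.22 minutes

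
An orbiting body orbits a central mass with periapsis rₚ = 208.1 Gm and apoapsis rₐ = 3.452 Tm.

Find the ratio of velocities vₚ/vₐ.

Convert to SI: rₚ = 208.1 Gm = 2.081e+11 m; rₐ = 3.452 Tm = 3.452e+12 m.
Conservation of angular momentum gives rₚvₚ = rₐvₐ, so vₚ/vₐ = rₐ/rₚ.
vₚ/vₐ = 3.452e+12 / 2.081e+11 ≈ 16.59.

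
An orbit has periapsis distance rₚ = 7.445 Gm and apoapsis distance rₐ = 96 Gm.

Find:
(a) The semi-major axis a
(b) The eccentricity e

Convert to SI: rₚ = 7.445 Gm = 7.445e+09 m; rₐ = 96 Gm = 9.6e+10 m.
(a) a = (rₚ + rₐ) / 2 = (7.445e+09 + 9.6e+10) / 2 ≈ 5.172e+10 m = 51.72 Gm.
(b) e = (rₐ − rₚ) / (rₐ + rₚ) = (9.6e+10 − 7.445e+09) / (9.6e+10 + 7.445e+09) ≈ 0.8561.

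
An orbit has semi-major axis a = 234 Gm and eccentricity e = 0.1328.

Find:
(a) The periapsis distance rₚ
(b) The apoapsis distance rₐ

Convert to SI: a = 234 Gm = 2.34e+11 m.
(a) rₚ = a(1 − e) = 2.34e+11 · (1 − 0.1328) = 2.34e+11 · 0.8672 ≈ 2.029e+11 m = 202.9 Gm.
(b) rₐ = a(1 + e) = 2.34e+11 · (1 + 0.1328) = 2.34e+11 · 1.1328 ≈ 2.651e+11 m = 265.1 Gm.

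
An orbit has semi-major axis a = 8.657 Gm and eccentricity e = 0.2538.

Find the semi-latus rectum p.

Convert to SI: a = 8.657 Gm = 8.657e+09 m.
p = a (1 − e²).
p = 8.657e+09 · (1 − (0.2538)²) = 8.657e+09 · 0.935586 ≈ 8.099e+09 m = 8.099 Gm.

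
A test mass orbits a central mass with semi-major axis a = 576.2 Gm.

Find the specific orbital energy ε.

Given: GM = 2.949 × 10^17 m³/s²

Convert to SI: a = 576.2 Gm = 5.762e+11 m.
ε = −GM / (2a).
ε = −2.949e+17 / (2 · 5.762e+11) J/kg ≈ -2.559e+05 J/kg = -255.9 kJ/kg.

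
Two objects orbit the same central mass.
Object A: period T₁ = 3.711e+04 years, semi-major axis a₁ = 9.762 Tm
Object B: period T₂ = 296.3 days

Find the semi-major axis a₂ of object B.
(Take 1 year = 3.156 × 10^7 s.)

Convert to SI: T₁ = 3.711e+04 years = 1.17119e+12 s; a₁ = 9.762 Tm = 9.762e+12 m; T₂ = 296.3 days = 2.56003e+07 s.
Kepler's third law: (T₁/T₂)² = (a₁/a₂)³ ⇒ a₂ = a₁ · (T₂/T₁)^(2/3).
T₂/T₁ = 2.56003e+07 / 1.17119e+12 = 2.18584e-05.
a₂ = 9.762e+12 · (2.18584e-05)^(2/3) m ≈ 7.632e+09 m = 7.632 Gm.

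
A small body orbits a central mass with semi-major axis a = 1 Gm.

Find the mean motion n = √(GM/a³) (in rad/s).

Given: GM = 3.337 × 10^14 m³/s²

Convert to SI: a = 1 Gm = 1e+09 m.
n = √(GM / a³).
n = √(3.337e+14 / (1e+09)³) rad/s ≈ 5.777e-07 rad/s.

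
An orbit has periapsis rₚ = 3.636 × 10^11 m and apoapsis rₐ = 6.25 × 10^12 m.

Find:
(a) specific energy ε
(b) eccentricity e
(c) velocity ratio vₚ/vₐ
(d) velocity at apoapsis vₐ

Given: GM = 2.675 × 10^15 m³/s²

(a) With a = (rₚ + rₐ)/2 = 3.3068e+12 m, ε = −GM/(2a) = −2.675e+15/(2 · 3.3068e+12) J/kg ≈ -404.5 J/kg
(b) e = (rₐ − rₚ)/(rₐ + rₚ) = (6.25e+12 − 3.636e+11)/(6.25e+12 + 3.636e+11) ≈ 0.89
(c) Conservation of angular momentum (rₚvₚ = rₐvₐ) gives vₚ/vₐ = rₐ/rₚ = 6.25e+12/3.636e+11 ≈ 17.19
(d) With a = (rₚ + rₐ)/2 = 3.3068e+12 m, vₐ = √(GM (2/rₐ − 1/a)) = √(2.675e+15 · (2/6.25e+12 − 1/3.3068e+12)) m/s ≈ 6.86 m/s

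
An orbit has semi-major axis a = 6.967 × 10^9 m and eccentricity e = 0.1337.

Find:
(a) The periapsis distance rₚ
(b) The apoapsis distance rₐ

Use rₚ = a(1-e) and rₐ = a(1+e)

(a) rₚ = a(1 − e) = 6.967e+09 · (1 − 0.1337) = 6.967e+09 · 0.8663 ≈ 6.036e+09 m = 6.036 × 10^9 m.
(b) rₐ = a(1 + e) = 6.967e+09 · (1 + 0.1337) = 6.967e+09 · 1.1337 ≈ 7.898e+09 m = 7.898 × 10^9 m.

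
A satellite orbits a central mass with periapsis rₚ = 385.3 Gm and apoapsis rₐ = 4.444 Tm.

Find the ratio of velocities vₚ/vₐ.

Convert to SI: rₚ = 385.3 Gm = 3.853e+11 m; rₐ = 4.444 Tm = 4.444e+12 m.
Conservation of angular momentum gives rₚvₚ = rₐvₐ, so vₚ/vₐ = rₐ/rₚ.
vₚ/vₐ = 4.444e+12 / 3.853e+11 ≈ 11.53.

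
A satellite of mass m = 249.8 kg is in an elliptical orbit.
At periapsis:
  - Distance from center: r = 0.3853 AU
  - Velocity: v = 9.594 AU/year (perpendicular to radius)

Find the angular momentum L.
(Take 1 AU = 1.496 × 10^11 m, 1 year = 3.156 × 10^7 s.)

Convert to SI: r = 0.3853 AU = 5.76409e+10 m; v = 9.594 AU/year = 45477.3 m/s.
Since v is perpendicular to r, L = m · v · r.
L = 249.8 · 45477.3 · 5.76409e+10 kg·m²/s ≈ 6.548e+17 kg·m²/s.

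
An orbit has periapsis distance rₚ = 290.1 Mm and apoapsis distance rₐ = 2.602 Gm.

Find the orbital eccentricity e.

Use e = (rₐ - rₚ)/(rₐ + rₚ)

Convert to SI: rₚ = 290.1 Mm = 2.901e+08 m; rₐ = 2.602 Gm = 2.602e+09 m.
e = (rₐ − rₚ) / (rₐ + rₚ).
e = (2.602e+09 − 2.901e+08) / (2.602e+09 + 2.901e+08) = 2.3119e+09 / 2.8921e+09 ≈ 0.7994.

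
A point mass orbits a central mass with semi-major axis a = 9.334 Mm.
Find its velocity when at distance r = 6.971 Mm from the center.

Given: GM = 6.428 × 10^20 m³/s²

Convert to SI: a = 9.334 Mm = 9.334e+06 m; r = 6.971 Mm = 6.971e+06 m.
Vis-viva: v = √(GM · (2/r − 1/a)).
2/r − 1/a = 2/6.971e+06 − 1/9.334e+06 = 1.79768e-07 m⁻¹.
v = √(6.428e+20 · 1.79768e-07) m/s ≈ 1.075e+07 m/s = 1.075e+04 km/s.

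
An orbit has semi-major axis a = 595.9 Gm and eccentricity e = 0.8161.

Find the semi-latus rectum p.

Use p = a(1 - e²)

Convert to SI: a = 595.9 Gm = 5.959e+11 m.
p = a (1 − e²).
p = 5.959e+11 · (1 − (0.8161)²) = 5.959e+11 · 0.333981 ≈ 1.99e+11 m = 199 Gm.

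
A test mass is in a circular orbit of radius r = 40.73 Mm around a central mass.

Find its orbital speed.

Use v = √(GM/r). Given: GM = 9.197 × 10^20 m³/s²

Convert to SI: r = 40.73 Mm = 4.073e+07 m.
For a circular orbit, gravity supplies the centripetal force, so v = √(GM / r).
v = √(9.197e+20 / 4.073e+07) m/s ≈ 4.752e+06 m/s = 4752 km/s.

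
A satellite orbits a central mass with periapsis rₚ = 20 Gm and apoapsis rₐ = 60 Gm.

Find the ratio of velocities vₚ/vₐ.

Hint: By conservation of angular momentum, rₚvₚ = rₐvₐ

Convert to SI: rₚ = 20 Gm = 2e+10 m; rₐ = 60 Gm = 6e+10 m.
Conservation of angular momentum gives rₚvₚ = rₐvₐ, so vₚ/vₐ = rₐ/rₚ.
vₚ/vₐ = 6e+10 / 2e+10 ≈ 3.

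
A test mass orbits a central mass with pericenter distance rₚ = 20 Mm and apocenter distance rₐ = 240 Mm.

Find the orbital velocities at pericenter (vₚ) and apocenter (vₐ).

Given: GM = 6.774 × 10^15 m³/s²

Convert to SI: rₚ = 20 Mm = 2e+07 m; rₐ = 240 Mm = 2.4e+08 m.
Use the vis-viva equation v² = GM(2/r − 1/a) with a = (rₚ + rₐ)/2 = (2e+07 + 2.4e+08)/2 = 1.3e+08 m.
vₚ = √(GM · (2/rₚ − 1/a)) = √(6.774e+15 · (2/2e+07 − 1/1.3e+08)) m/s ≈ 2.501e+04 m/s = 25.01 km/s.
vₐ = √(GM · (2/rₐ − 1/a)) = √(6.774e+15 · (2/2.4e+08 − 1/1.3e+08)) m/s ≈ 2084 m/s = 2.084 km/s.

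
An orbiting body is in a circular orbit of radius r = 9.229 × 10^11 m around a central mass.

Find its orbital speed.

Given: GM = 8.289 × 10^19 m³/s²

For a circular orbit, gravity supplies the centripetal force, so v = √(GM / r).
v = √(8.289e+19 / 9.229e+11) m/s ≈ 9477 m/s = 9.477 km/s.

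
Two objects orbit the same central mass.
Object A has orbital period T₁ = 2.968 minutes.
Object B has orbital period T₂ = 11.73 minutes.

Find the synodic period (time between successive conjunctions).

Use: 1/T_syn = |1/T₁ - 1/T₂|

Convert to SI: T₁ = 2.968 minutes = 178.08 s; T₂ = 11.73 minutes = 703.8 s.
T_syn = |T₁ · T₂ / (T₁ − T₂)|.
T_syn = |178.08 · 703.8 / (178.08 − 703.8)| s ≈ 238.4 s = 3.973 minutes.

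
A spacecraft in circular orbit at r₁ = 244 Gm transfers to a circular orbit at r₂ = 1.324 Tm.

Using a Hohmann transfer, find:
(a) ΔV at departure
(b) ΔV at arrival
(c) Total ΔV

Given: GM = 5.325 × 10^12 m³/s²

Convert to SI: r₁ = 244 Gm = 2.44e+11 m; r₂ = 1.324 Tm = 1.324e+12 m.
Transfer semi-major axis: a_t = (r₁ + r₂)/2 = (2.44e+11 + 1.324e+12)/2 = 7.84e+11 m.
Circular speeds: v₁ = √(GM/r₁) = 4.67159 m/s, v₂ = √(GM/r₂) = 2.00547 m/s.
Transfer speeds (vis-viva v² = GM(2/r − 1/a_t)): v₁ᵗ = 6.07087 m/s, v₂ᵗ = 1.1188 m/s.
(a) ΔV₁ = |v₁ᵗ − v₁| ≈ 1.399 m/s = 1.399 m/s.
(b) ΔV₂ = |v₂ − v₂ᵗ| ≈ 0.8867 m/s = 0.8867 m/s.
(c) ΔV_total = ΔV₁ + ΔV₂ ≈ 2.286 m/s = 2.286 m/s.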